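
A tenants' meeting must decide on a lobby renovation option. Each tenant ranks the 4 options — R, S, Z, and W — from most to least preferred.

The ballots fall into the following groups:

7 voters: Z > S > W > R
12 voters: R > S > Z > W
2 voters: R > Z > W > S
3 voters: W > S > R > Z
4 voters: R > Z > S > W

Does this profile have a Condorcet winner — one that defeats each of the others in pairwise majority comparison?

Yes

Head-to-head results (28 voters total):
R vs S: R wins 18–10.
R vs Z: R wins 21–7.
R vs W: R wins 18–10.
S vs Z: S wins 15–13.
S vs W: S wins 23–5.
Z vs W: Z wins 25–3.
R beats each rival — S (18–10), Z (21–7), W (18–10) — so R is the Condorcet winner.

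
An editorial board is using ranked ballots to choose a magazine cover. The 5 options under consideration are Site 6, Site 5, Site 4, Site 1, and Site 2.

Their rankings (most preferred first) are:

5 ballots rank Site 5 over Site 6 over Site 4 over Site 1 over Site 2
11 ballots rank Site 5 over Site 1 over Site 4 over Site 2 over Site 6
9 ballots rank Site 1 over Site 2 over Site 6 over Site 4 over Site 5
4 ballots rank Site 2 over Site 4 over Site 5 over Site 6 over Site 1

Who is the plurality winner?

Site 5

First-place vote totals:
  Site 6: 0
  Site 5: 16
  Site 4: 0
  Site 1: 9
  Site 2: 4
Site 5 has the most first-place votes.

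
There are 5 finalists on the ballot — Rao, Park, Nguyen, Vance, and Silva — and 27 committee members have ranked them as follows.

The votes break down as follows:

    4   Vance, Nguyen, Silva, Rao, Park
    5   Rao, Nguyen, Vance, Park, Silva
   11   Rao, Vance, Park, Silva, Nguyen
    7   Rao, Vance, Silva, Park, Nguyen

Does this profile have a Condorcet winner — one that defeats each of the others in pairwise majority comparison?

Yes

Head-to-head results (27 voters total):
Rao vs Park: Rao wins 27–0.
Rao vs Nguyen: Rao wins 23–4.
Rao vs Vance: Rao wins 23–4.
Rao vs Silva: Rao wins 23–4.
Park vs Nguyen: Park wins 18–9.
Park vs Vance: Vance wins 27–0.
Park vs Silva: Park wins 16–11.
Nguyen vs Vance: Vance wins 22–5.
Nguyen vs Silva: Silva wins 18–9.
Vance vs Silva: Vance wins 27–0.
Rao beats each rival — Park (27–0), Nguyen (23–4), Vance (23–4), Silva (23–4) — so Rao is the Condorcet winner.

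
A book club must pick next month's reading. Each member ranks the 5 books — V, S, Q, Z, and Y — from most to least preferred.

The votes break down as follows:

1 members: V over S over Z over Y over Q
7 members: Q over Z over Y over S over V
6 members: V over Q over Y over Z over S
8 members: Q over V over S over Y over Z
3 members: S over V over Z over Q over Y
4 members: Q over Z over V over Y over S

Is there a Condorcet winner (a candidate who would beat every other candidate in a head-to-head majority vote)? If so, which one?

Head-to-head results (29 voters total):
V vs S: V wins 19–10.
V vs Q: Q wins 19–10.
V vs Z: V wins 18–11.
V vs Y: V wins 22–7.
S vs Q: Q wins 25–4.
S vs Z: Z wins 17–12.
S vs Y: Y wins 17–12.
Q vs Z: Q wins 25–4.
Q vs Y: Q wins 28–1.
Z vs Y: Z wins 15–14.
Q beats each rival — V (19–10), S (25–4), Z (25–4), Y (28–1) — so Q is the Condorcet winner.

Q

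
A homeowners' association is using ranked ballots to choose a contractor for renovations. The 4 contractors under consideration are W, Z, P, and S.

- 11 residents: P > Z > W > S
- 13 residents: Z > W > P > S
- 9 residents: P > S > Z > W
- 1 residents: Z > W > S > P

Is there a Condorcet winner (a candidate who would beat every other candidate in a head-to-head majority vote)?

Head-to-head results (34 voters total):
W vs Z: Z wins 34–0.
W vs P: P wins 20–14.
W vs S: W wins 25–9.
Z vs P: P wins 20–14.
Z vs S: Z wins 25–9.
P vs S: P wins 33–1.
P beats each rival — W (20–14), Z (20–14), S (33–1) — so P is the Condorcet winner.

Yes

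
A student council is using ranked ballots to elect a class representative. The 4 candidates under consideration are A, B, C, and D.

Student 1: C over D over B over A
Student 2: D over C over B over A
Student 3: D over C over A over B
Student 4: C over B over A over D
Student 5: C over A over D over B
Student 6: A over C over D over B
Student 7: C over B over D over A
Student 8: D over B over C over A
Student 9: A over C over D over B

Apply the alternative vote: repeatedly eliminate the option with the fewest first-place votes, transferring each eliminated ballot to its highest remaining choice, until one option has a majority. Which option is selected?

C

Round 1: C 4, D 3, A 2, B 0. B has the fewest and is eliminated.
Round 2: C 4, D 3, A 2. A has the fewest and is eliminated.
Round 3: C 6, D 3. C has a majority.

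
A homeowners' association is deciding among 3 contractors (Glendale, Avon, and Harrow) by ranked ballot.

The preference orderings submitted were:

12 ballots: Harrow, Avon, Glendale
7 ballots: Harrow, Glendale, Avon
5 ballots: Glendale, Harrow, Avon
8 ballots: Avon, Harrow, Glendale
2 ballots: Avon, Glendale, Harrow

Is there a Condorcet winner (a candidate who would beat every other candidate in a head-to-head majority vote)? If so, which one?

Harrow

Head-to-head results (34 voters total):
Glendale vs Avon: Avon wins 22–12.
Glendale vs Harrow: Harrow wins 27–7.
Avon vs Harrow: Harrow wins 24–10.
Harrow beats each rival — Glendale (27–7), Avon (24–10) — so Harrow is the Condorcet winner.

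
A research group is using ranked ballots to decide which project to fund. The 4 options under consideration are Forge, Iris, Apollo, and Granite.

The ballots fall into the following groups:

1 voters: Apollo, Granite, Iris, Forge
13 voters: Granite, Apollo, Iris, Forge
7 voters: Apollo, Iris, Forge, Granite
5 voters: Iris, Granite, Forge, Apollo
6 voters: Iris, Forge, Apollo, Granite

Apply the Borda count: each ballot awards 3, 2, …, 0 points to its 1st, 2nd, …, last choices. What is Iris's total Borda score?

61

Borda scores:
  Forge: 0 + 13·0 + 7·1 + 5·1 + 6·2 = 24
  Iris: 1 + 13·1 + 7·2 + 5·3 + 6·3 = 61
  Apollo: 3 + 13·2 + 7·3 + 5·0 + 6·1 = 56
  Granite: 2 + 13·3 + 7·0 + 5·2 + 6·0 = 51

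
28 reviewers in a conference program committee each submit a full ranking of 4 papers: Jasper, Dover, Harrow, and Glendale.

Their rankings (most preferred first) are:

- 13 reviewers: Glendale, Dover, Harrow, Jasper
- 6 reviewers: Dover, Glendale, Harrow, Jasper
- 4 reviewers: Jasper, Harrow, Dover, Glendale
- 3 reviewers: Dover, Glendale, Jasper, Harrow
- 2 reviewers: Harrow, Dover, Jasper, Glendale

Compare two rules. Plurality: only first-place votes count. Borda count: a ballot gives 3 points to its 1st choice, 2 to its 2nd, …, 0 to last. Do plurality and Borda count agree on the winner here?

Plurality first-place counts: Jasper 4, Dover 9, Harrow 2, Glendale 13 → Glendale.
Borda totals: Jasper 17, Dover 61, Harrow 33, Glendale 57 → Dover.
The two rules disagree: plurality picks Glendale, Borda picks Dover.

No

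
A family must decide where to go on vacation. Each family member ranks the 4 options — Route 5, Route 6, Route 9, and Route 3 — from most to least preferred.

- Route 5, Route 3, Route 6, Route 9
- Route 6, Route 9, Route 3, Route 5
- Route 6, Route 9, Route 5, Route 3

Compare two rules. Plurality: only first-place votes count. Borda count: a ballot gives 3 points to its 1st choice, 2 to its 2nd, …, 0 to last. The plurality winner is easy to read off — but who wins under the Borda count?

Plurality first-place counts: Route 5 1, Route 6 2, Route 9 0, Route 3 0 → Route 6.
Borda totals: Route 5 4, Route 6 7, Route 9 4, Route 3 3 → Route 6.

Route 6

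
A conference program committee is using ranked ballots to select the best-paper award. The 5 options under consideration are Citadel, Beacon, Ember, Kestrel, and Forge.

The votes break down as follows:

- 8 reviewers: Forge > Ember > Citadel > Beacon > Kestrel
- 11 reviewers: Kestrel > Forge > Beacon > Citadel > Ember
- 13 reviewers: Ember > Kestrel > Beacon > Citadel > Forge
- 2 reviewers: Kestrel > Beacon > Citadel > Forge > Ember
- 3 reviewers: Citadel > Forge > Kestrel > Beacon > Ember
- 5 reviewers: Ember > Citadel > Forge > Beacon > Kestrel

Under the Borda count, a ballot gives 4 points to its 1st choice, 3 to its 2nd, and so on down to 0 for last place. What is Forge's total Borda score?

86

Borda scores:
  Citadel: 8·2 + 11·1 + 13·1 + 2·2 + 3·4 + 5·3 = 71
  Beacon: 8·1 + 11·2 + 13·2 + 2·3 + 3·1 + 5·1 = 70
  Ember: 8·3 + 11·0 + 13·4 + 2·0 + 3·0 + 5·4 = 96
  Kestrel: 8·0 + 11·4 + 13·3 + 2·4 + 3·2 + 5·0 = 97
  Forge: 8·4 + 11·3 + 13·0 + 2·1 + 3·3 + 5·2 = 86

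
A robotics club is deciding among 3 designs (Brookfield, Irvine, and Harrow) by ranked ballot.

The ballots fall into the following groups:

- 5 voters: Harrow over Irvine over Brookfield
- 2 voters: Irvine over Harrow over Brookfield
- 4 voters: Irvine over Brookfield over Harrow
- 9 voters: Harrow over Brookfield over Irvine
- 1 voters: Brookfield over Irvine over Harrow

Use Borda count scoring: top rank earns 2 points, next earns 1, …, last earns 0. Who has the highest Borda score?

Borda scores:
  Brookfield: 5·0 + 2·0 + 4·1 + 9·1 + 2 = 15
  Irvine: 5·1 + 2·2 + 4·2 + 9·0 + 1 = 18
  Harrow: 5·2 + 2·1 + 4·0 + 9·2 + 0 = 30
Harrow has the highest total.

Harrow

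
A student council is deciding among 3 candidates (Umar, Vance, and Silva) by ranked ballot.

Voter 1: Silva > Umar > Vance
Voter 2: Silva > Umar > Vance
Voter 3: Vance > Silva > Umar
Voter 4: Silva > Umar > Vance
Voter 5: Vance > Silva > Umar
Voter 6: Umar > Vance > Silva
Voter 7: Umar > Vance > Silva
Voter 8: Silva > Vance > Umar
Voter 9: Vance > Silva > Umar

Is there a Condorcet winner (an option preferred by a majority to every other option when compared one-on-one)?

Head-to-head results (9 voters total):
Umar vs Vance: Umar wins 5–4.
Umar vs Silva: Silva wins 7–2.
Vance vs Silva: Vance wins 5–4.
No candidate beats all others: Umar beats Vance beats Silva beats Umar, a majority cycle.

No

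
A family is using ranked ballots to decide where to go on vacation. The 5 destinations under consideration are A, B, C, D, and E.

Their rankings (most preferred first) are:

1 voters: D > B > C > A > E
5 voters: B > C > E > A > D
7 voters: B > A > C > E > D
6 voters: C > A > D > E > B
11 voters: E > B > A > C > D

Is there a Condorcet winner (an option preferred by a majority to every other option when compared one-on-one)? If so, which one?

Head-to-head results (30 voters total):
A vs B: B wins 24–6.
A vs C: A wins 18–12.
A vs D: A wins 29–1.
A vs E: E wins 16–14.
B vs C: B wins 24–6.
B vs D: B wins 23–7.
B vs E: E wins 17–13.
C vs D: C wins 29–1.
C vs E: C wins 19–11.
D vs E: E wins 23–7.
No candidate beats all others: A beats C beats E beats A, a majority cycle.

None — there is no Condorcet winner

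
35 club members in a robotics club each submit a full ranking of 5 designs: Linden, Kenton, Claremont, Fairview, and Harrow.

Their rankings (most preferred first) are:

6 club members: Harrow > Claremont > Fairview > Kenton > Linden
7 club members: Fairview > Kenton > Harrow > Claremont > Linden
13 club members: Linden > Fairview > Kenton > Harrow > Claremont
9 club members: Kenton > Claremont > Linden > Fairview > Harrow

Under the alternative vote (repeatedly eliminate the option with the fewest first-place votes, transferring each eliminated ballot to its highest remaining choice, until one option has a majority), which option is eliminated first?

Claremont

Round 1: Linden 13, Kenton 9, Fairview 7, Harrow 6, Claremont 0. Claremont has the fewest and is eliminated.
Round 2: Linden 13, Kenton 9, Fairview 7, Harrow 6. Harrow has the fewest and is eliminated.
Round 3: Linden 13, Fairview 13, Kenton 9. Kenton has the fewest and is eliminated.
Round 4: Linden 22, Fairview 13. Linden has a majority.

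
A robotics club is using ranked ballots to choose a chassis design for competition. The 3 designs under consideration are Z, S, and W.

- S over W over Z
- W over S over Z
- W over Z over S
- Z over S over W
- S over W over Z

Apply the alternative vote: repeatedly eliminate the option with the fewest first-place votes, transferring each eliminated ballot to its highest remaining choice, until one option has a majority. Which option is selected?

Round 1: S 2, W 2, Z 1. Z has the fewest and is eliminated.
Round 2: S 3, W 2. S has a majority.

S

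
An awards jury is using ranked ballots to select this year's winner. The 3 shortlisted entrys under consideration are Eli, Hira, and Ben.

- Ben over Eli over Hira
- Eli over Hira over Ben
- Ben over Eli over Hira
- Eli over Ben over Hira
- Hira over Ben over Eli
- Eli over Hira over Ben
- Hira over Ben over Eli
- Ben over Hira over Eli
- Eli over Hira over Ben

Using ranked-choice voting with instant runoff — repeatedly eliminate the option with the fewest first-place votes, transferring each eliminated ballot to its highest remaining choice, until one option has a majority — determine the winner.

Ben

Round 1: Eli 4, Ben 3, Hira 2. Hira has the fewest and is eliminated.
Round 2: Ben 5, Eli 4. Ben has a majority.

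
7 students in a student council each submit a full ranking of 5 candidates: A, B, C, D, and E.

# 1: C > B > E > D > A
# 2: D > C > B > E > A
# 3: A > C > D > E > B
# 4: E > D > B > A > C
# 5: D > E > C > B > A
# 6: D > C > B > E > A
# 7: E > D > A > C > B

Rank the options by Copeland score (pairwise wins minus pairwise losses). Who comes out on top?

D

Pairwise results:
  A vs B: B wins 5–2.
  A vs C: C wins 4–3.
  A vs D: D wins 6–1.
  A vs E: E wins 6–1.
  B vs C: C wins 6–1.
  B vs D: D wins 6–1.
  B vs E: E wins 4–3.
  C vs D: D wins 5–2.
  C vs E: C wins 4–3.
  D vs E: D wins 4–3.
Copeland scores (wins − losses):
  A: 0 − 4 = -4
  B: 1 − 3 = -2
  C: 3 − 1 = 2
  D: 4 − 0 = 4
  E: 2 − 2 = 0
D has the best Copeland score.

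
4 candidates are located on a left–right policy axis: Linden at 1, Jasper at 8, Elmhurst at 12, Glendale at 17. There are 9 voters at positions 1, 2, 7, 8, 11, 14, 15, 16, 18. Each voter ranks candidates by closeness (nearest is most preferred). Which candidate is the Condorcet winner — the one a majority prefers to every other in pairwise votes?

Elmhurst

With single-peaked preferences on a line, the Condorcet winner is the candidate closest to the median voter.
The median voter (position 11) is closest to Elmhurst at 12.
Check: Elmhurst vs Jasper — voters closer to Elmhurst: 5 of 9.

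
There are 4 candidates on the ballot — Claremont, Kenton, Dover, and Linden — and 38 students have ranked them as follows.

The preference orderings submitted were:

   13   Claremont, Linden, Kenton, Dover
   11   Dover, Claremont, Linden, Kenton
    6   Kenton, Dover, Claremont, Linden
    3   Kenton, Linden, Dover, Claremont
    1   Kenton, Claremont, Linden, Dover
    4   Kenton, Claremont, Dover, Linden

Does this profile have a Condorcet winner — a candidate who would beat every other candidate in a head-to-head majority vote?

No

Head-to-head results (38 voters total):
Claremont vs Kenton: Claremont wins 24–14.
Claremont vs Dover: Dover wins 20–18.
Claremont vs Linden: Claremont wins 35–3.
Kenton vs Dover: Kenton wins 27–11.
Kenton vs Linden: Linden wins 24–14.
Dover vs Linden: Dover wins 21–17.
No candidate beats all others: Claremont beats Kenton beats Dover beats Claremont, a majority cycle.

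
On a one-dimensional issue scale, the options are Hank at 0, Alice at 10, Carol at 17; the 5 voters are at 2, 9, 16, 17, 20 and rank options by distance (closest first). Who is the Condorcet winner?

Carol

With single-peaked preferences on a line, the Condorcet winner is the candidate closest to the median voter.
The median voter (position 16) is closest to Carol at 17.
Check: Carol vs Alice — voters closer to Carol: 3 of 5.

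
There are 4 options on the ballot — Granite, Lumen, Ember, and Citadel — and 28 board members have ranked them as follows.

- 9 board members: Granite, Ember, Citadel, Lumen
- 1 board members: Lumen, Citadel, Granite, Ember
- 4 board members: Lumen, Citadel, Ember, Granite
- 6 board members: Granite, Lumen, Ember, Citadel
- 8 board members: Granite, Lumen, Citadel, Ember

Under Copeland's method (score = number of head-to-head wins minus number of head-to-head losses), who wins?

Granite

Pairwise results:
  Granite vs Lumen: Granite wins 23–5.
  Granite vs Ember: Granite wins 24–4.
  Granite vs Citadel: Granite wins 23–5.
  Lumen vs Ember: Lumen wins 19–9.
  Lumen vs Citadel: Lumen wins 19–9.
  Ember vs Citadel: Ember wins 15–13.
Copeland scores (wins − losses):
  Granite: 3 − 0 = 3
  Lumen: 2 − 1 = 1
  Ember: 1 − 2 = -1
  Citadel: 0 − 3 = -3
Granite has the best Copeland score.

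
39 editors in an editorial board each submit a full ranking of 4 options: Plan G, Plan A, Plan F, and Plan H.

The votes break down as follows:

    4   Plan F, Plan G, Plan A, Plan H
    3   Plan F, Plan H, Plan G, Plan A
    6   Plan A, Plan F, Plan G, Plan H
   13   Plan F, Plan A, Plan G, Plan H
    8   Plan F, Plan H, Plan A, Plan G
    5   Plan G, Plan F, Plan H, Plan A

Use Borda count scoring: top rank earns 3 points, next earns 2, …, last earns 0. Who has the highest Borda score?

Borda scores:
  Plan G: 4·2 + 3·1 + 6·1 + 13·1 + 8·0 + 5·3 = 45
  Plan A: 4·1 + 3·0 + 6·3 + 13·2 + 8·1 + 5·0 = 56
  Plan F: 4·3 + 3·3 + 6·2 + 13·3 + 8·3 + 5·2 = 106
  Plan H: 4·0 + 3·2 + 6·0 + 13·0 + 8·2 + 5·1 = 27
Plan F has the highest total.

Plan F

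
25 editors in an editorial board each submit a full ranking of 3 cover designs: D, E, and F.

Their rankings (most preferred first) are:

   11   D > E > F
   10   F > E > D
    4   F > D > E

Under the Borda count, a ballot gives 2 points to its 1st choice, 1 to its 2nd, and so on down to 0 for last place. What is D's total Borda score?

Borda scores:
  D: 11·2 + 10·0 + 4·1 = 26
  E: 11·1 + 10·1 + 4·0 = 21
  F: 11·0 + 10·2 + 4·2 = 28

26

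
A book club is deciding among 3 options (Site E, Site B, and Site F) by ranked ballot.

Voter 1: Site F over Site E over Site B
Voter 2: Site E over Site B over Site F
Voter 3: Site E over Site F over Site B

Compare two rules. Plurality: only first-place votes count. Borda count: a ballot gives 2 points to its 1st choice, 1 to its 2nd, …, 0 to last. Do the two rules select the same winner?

Yes

Plurality first-place counts: Site E 2, Site B 0, Site F 1 → Site E.
Borda totals: Site E 5, Site B 1, Site F 3 → Site E.
The two rules agree on Site E.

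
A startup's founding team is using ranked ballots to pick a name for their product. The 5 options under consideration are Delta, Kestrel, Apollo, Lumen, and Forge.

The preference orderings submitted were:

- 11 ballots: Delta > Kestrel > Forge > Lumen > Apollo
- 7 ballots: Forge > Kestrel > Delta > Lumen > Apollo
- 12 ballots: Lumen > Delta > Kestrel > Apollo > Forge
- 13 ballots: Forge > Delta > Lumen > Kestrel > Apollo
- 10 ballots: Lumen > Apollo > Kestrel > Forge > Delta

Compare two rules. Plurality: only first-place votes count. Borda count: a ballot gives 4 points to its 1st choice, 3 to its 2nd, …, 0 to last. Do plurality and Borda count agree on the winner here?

No

Plurality first-place counts: Delta 11, Kestrel 0, Apollo 0, Lumen 22, Forge 20 → Lumen.
Borda totals: Delta 133, Kestrel 111, Apollo 42, Lumen 132, Forge 112 → Delta.
The two rules disagree: plurality picks Lumen, Borda picks Delta.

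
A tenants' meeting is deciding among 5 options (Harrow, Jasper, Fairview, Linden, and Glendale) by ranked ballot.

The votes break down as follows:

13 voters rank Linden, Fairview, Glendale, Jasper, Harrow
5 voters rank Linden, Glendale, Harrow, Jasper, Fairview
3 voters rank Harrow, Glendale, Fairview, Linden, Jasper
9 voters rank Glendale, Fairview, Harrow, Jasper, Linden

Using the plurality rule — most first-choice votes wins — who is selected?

First-place vote totals:
  Harrow: 3
  Jasper: 0
  Fairview: 0
  Linden: 18
  Glendale: 9
Linden has the most first-place votes.

Linden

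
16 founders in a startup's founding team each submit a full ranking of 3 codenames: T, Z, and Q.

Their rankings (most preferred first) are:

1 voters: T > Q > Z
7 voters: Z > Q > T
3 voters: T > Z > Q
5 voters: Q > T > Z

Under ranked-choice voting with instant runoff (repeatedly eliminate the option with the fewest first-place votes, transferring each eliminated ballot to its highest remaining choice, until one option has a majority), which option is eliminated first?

T

Round 1: Z 7, Q 5, T 4. T has the fewest and is eliminated.
Round 2: Z 10, Q 6. Z has a majority.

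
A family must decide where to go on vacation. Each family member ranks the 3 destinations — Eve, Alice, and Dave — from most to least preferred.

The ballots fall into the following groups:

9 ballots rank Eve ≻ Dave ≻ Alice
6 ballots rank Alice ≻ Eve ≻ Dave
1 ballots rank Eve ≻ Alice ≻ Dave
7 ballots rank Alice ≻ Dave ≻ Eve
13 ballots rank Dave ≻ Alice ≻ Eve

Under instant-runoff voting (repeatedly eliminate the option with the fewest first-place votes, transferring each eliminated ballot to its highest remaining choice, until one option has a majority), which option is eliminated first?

Eve

Round 1: Alice 13, Dave 13, Eve 10. Eve has the fewest and is eliminated.
Round 2: Dave 22, Alice 14. Dave has a majority.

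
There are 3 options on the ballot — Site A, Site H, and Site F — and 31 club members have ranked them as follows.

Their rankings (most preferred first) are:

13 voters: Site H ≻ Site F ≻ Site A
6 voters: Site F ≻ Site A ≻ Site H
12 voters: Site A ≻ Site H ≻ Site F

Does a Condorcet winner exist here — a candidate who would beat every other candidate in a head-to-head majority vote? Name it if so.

No Condorcet winner

Head-to-head results (31 voters total):
Site A vs Site H: Site A wins 18–13.
Site A vs Site F: Site F wins 19–12.
Site H vs Site F: Site H wins 25–6.
No candidate beats all others: Site A beats Site H beats Site F beats Site A, a majority cycle.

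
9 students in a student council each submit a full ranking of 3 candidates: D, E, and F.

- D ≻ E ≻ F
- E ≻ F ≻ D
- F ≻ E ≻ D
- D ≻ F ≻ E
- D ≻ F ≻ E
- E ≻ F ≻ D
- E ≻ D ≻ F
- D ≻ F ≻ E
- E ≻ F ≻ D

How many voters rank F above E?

4

Ballots ranking F above E: 4.
Ballots ranking E above F: 5.
So 4 of 9 voters prefer F to E.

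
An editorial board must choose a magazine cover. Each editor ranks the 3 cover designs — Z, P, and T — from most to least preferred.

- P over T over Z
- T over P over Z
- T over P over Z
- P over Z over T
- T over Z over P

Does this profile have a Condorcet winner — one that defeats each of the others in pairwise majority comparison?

Head-to-head results (5 voters total):
Z vs P: P wins 4–1.
Z vs T: T wins 4–1.
P vs T: T wins 3–2.
T beats each rival — Z (4–1), P (3–2) — so T is the Condorcet winner.

Yes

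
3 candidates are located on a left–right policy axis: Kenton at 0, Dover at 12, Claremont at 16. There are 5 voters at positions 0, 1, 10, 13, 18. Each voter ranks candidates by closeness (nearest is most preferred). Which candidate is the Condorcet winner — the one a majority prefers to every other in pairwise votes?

Dover

With single-peaked preferences on a line, the Condorcet winner is the candidate closest to the median voter.
The median voter (position 10) is closest to Dover at 12.
Check: Dover vs Kenton — voters closer to Dover: 3 of 5.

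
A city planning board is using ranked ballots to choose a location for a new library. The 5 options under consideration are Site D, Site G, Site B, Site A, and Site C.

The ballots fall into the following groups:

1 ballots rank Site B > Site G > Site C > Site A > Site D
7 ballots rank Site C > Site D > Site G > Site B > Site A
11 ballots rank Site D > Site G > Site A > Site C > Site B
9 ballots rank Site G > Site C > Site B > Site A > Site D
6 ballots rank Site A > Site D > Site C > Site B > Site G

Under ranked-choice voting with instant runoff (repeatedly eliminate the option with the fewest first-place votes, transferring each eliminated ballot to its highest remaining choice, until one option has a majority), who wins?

Round 1: Site D 11, Site G 9, Site C 7, Site A 6, Site B 1. Site B has the fewest and is eliminated.
Round 2: Site D 11, Site G 10, Site C 7, Site A 6. Site A has the fewest and is eliminated.
Round 3: Site D 17, Site G 10, Site C 7. Site C has the fewest and is eliminated.
Round 4: Site D 24, Site G 10. Site D has a majority.

Site D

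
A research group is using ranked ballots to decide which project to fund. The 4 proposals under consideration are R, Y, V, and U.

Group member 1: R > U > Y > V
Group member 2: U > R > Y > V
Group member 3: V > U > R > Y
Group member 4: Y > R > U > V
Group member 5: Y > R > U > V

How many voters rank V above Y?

1

Ballots ranking V above Y: 1.
Ballots ranking Y above V: 4.
So 1 of 5 voters prefer V to Y.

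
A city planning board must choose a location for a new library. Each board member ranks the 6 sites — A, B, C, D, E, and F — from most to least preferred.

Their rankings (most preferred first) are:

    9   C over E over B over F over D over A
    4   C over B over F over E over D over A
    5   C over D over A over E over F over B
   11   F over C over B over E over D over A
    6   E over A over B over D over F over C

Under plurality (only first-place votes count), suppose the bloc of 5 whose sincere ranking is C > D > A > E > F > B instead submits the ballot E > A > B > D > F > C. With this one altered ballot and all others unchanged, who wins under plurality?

C

First-place totals with the altered ballot: A 0, B 0, C 13, D 0, E 11, F 11.
The winner is unchanged: still C.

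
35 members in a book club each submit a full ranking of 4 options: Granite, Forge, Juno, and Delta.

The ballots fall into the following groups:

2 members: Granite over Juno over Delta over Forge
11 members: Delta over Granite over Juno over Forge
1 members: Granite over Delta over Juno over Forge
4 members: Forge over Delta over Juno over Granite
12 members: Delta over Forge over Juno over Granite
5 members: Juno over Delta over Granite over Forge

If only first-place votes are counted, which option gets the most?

First-place vote totals:
  Granite: 3
  Forge: 4
  Juno: 5
  Delta: 23
Delta has the most first-place votes.

Delta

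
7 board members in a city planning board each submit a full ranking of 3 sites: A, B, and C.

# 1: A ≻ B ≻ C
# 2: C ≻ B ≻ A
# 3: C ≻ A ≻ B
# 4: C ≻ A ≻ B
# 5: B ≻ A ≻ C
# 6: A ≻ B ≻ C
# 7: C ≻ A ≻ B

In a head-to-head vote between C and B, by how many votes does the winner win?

1

Ballots ranking C above B: 4.
Ballots ranking B above C: 3.
C wins 4–3, a margin of 1.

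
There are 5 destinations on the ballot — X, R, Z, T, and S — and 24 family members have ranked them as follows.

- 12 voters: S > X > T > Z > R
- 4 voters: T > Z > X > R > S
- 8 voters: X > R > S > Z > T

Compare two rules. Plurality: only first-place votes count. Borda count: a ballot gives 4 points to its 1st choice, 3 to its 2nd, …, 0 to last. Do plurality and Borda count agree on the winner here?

Plurality first-place counts: X 8, R 0, Z 0, T 4, S 12 → S.
Borda totals: X 76, R 28, Z 32, T 40, S 64 → X.
The two rules disagree: plurality picks S, Borda picks X.

No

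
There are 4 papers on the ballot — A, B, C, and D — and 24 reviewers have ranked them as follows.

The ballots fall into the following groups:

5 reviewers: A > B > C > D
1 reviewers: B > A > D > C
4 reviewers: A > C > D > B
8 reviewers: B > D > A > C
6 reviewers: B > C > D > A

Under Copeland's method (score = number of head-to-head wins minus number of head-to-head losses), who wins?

B

Pairwise results:
  A vs B: B wins 15–9.
  A vs C: A wins 18–6.
  A vs D: D wins 14–10.
  B vs C: B wins 20–4.
  B vs D: B wins 20–4.
  C vs D: C wins 15–9.
Copeland scores (wins − losses):
  A: 1 − 2 = -1
  B: 3 − 0 = 3
  C: 1 − 2 = -1
  D: 1 − 2 = -1
B has the best Copeland score.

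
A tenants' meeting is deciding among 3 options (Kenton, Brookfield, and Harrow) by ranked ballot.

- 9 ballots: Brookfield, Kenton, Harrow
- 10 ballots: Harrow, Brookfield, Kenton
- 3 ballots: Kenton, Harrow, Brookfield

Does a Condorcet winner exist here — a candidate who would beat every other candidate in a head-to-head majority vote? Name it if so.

No Condorcet winner

Head-to-head results (22 voters total):
Kenton vs Brookfield: Brookfield wins 19–3.
Kenton vs Harrow: Kenton wins 12–10.
Brookfield vs Harrow: Harrow wins 13–9.
No candidate beats all others: Kenton beats Harrow beats Brookfield beats Kenton, a majority cycle.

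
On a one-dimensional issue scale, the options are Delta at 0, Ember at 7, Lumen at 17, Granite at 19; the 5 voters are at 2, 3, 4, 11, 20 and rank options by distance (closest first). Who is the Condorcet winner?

Ember

With single-peaked preferences on a line, the Condorcet winner is the candidate closest to the median voter.
The median voter (position 4) is closest to Ember at 7.
Check: Ember vs Lumen — voters closer to Ember: 4 of 5.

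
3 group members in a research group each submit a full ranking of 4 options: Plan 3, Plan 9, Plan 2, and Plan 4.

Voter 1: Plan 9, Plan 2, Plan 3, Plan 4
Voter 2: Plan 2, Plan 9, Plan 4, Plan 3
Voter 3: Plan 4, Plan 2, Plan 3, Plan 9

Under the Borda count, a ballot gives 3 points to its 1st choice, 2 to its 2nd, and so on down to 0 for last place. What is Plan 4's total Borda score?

Borda scores:
  Plan 3: 1 + 0 + 1 = 2
  Plan 9: 3 + 2 + 0 = 5
  Plan 2: 2 + 3 + 2 = 7
  Plan 4: 0 + 1 + 3 = 4

4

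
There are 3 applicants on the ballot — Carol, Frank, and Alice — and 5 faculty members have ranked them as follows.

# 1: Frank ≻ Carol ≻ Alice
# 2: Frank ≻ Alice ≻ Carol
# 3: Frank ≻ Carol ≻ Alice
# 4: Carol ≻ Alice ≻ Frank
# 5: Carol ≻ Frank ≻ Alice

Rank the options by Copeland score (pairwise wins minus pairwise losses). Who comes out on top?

Pairwise results:
  Carol vs Frank: Frank wins 3–2.
  Carol vs Alice: Carol wins 4–1.
  Frank vs Alice: Frank wins 4–1.
Copeland scores (wins − losses):
  Carol: 1 − 1 = 0
  Frank: 2 − 0 = 2
  Alice: 0 − 2 = -2
Frank has the best Copeland score.

Frank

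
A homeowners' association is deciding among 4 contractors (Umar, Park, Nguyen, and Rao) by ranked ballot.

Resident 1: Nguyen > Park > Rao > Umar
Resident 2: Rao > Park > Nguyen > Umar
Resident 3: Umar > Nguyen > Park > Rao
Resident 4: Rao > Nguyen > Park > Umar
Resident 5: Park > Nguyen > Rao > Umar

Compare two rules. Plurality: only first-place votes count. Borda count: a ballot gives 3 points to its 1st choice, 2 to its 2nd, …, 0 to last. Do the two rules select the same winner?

Plurality first-place counts: Umar 1, Park 1, Nguyen 1, Rao 2 → Rao.
Borda totals: Umar 3, Park 9, Nguyen 10, Rao 8 → Nguyen.
The two rules disagree: plurality picks Rao, Borda picks Nguyen.

No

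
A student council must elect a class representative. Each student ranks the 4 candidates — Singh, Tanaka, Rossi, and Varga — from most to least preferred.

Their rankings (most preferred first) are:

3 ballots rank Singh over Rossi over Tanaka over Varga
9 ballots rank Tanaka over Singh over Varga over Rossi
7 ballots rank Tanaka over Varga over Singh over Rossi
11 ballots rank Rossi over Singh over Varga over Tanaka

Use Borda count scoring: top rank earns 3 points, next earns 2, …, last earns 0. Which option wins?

Singh

Borda scores:
  Singh: 3·3 + 9·2 + 7·1 + 11·2 = 56
  Tanaka: 3·1 + 9·3 + 7·3 + 11·0 = 51
  Rossi: 3·2 + 9·0 + 7·0 + 11·3 = 39
  Varga: 3·0 + 9·1 + 7·2 + 11·1 = 34
Singh has the highest total.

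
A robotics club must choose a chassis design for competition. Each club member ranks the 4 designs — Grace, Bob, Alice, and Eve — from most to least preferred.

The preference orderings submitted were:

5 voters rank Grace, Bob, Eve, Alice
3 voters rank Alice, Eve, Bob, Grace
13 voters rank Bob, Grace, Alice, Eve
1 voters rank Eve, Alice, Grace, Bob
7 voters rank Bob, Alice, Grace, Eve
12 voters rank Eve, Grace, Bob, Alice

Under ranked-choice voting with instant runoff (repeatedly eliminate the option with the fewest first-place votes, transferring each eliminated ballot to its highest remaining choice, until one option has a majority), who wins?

Round 1: Bob 20, Eve 13, Grace 5, Alice 3. Alice has the fewest and is eliminated.
Round 2: Bob 20, Eve 16, Grace 5. Grace has the fewest and is eliminated.
Round 3: Bob 25, Eve 16. Bob has a majority.

Bob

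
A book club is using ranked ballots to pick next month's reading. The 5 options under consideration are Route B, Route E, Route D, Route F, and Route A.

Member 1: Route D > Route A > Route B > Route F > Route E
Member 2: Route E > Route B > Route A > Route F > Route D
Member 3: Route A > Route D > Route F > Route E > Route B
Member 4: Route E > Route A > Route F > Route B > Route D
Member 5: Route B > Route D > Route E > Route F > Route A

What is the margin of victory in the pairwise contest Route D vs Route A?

1

Ballots ranking Route D above Route A: 2.
Ballots ranking Route A above Route D: 3.
Route A wins 3–2, a margin of 1.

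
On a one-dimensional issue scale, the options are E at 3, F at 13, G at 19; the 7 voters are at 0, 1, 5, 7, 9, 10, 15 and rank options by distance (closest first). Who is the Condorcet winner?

With single-peaked preferences on a line, the Condorcet winner is the candidate closest to the median voter.
The median voter (position 7) is closest to E at 3.
Check: E vs G — voters closer to E: 6 of 7.

E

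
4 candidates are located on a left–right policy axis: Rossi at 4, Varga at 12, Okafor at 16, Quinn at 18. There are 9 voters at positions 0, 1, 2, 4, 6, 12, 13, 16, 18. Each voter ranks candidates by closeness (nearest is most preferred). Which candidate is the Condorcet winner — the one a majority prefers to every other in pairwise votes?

With single-peaked preferences on a line, the Condorcet winner is the candidate closest to the median voter.
The median voter (position 6) is closest to Rossi at 4.
Check: Rossi vs Varga — voters closer to Rossi: 5 of 9.

Rossi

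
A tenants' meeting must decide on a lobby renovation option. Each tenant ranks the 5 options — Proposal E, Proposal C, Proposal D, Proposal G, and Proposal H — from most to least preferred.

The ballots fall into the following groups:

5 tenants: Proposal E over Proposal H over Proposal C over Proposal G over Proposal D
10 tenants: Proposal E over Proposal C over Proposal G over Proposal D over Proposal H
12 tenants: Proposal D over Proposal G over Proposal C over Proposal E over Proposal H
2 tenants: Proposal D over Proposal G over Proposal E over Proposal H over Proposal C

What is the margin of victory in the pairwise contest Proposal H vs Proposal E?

29

Ballots ranking Proposal H above Proposal E: 0.
Ballots ranking Proposal E above Proposal H: 5+10+12+2 = 29.
Proposal E wins 29–0, a margin of 29.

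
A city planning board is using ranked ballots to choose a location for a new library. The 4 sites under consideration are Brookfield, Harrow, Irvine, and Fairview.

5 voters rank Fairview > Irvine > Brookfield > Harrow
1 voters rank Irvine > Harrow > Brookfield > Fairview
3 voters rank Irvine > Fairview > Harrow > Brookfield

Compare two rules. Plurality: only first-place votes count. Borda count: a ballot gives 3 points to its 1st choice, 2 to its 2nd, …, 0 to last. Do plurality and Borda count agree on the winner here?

No

Plurality first-place counts: Brookfield 0, Harrow 0, Irvine 4, Fairview 5 → Fairview.
Borda totals: Brookfield 6, Harrow 5, Irvine 22, Fairview 21 → Irvine.
The two rules disagree: plurality picks Fairview, Borda picks Irvine.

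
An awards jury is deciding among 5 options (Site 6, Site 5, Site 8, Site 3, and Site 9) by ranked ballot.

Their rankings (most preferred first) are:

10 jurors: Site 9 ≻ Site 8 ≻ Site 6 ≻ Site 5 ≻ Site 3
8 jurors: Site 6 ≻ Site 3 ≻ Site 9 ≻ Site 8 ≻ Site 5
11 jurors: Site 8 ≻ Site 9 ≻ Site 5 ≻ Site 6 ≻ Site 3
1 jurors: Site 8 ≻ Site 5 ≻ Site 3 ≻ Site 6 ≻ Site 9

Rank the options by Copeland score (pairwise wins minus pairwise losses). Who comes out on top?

Pairwise results:
  Site 6 vs Site 5: Site 6 wins 18–12.
  Site 6 vs Site 8: Site 8 wins 22–8.
  Site 6 vs Site 3: Site 6 wins 29–1.
  Site 6 vs Site 9: Site 9 wins 21–9.
  Site 5 vs Site 8: Site 8 wins 30–0.
  Site 5 vs Site 3: Site 5 wins 22–8.
  Site 5 vs Site 9: Site 9 wins 29–1.
  Site 8 vs Site 3: Site 8 wins 22–8.
  Site 8 vs Site 9: Site 9 wins 18–12.
  Site 3 vs Site 9: Site 9 wins 21–9.
Copeland scores (wins − losses):
  Site 6: 2 − 2 = 0
  Site 5: 1 − 3 = -2
  Site 8: 3 − 1 = 2
  Site 3: 0 − 4 = -4
  Site 9: 4 − 0 = 4
Site 9 has the best Copeland score.

Site 9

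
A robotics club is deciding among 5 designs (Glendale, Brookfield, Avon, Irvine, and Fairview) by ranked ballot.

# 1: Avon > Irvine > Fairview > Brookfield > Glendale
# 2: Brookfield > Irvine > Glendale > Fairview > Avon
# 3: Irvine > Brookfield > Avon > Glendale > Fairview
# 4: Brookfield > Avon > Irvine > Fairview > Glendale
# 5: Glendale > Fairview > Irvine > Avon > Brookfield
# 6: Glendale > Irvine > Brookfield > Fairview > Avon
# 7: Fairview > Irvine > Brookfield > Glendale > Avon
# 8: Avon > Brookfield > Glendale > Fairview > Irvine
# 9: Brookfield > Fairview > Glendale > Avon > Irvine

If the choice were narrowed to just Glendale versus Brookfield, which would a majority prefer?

Ballots ranking Glendale above Brookfield: 2.
Ballots ranking Brookfield above Glendale: 7.
Brookfield wins the head-to-head, 7–2.

Brookfield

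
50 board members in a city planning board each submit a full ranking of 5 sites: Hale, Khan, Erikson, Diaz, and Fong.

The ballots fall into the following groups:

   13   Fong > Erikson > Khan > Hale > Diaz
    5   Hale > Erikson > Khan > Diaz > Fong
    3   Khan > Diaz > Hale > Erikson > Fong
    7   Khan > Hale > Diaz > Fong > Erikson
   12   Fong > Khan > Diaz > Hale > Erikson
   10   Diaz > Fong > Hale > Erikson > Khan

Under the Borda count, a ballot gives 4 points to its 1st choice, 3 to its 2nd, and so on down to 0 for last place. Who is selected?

Fong

Borda scores:
  Hale: 13·1 + 5·4 + 3·2 + 7·3 + 12·1 + 10·2 = 92
  Khan: 13·2 + 5·2 + 3·4 + 7·4 + 12·3 + 10·0 = 112
  Erikson: 13·3 + 5·3 + 3·1 + 7·0 + 12·0 + 10·1 = 67
  Diaz: 13·0 + 5·1 + 3·3 + 7·2 + 12·2 + 10·4 = 92
  Fong: 13·4 + 5·0 + 3·0 + 7·1 + 12·4 + 10·3 = 137
Fong has the highest total.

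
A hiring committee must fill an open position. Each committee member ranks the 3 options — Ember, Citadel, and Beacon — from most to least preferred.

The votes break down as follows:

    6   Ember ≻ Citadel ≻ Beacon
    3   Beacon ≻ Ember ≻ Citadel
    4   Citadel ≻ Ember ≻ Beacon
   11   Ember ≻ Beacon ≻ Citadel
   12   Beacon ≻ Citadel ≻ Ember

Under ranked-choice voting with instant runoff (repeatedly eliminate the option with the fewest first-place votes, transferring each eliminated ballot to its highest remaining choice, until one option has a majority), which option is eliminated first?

Citadel

Round 1: Ember 17, Beacon 15, Citadel 4. Citadel has the fewest and is eliminated.
Round 2: Ember 21, Beacon 15. Ember has a majority.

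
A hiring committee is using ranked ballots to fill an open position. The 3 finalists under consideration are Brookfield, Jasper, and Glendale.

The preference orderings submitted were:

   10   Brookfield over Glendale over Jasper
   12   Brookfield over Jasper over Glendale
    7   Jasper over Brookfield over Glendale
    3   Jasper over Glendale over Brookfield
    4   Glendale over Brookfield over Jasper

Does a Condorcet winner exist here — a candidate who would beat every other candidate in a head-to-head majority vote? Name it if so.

Head-to-head results (36 voters total):
Brookfield vs Jasper: Brookfield wins 26–10.
Brookfield vs Glendale: Brookfield wins 29–7.
Jasper vs Glendale: Jasper wins 22–14.
Brookfield beats each rival — Jasper (26–10), Glendale (29–7) — so Brookfield is the Condorcet winner.

Brookfield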